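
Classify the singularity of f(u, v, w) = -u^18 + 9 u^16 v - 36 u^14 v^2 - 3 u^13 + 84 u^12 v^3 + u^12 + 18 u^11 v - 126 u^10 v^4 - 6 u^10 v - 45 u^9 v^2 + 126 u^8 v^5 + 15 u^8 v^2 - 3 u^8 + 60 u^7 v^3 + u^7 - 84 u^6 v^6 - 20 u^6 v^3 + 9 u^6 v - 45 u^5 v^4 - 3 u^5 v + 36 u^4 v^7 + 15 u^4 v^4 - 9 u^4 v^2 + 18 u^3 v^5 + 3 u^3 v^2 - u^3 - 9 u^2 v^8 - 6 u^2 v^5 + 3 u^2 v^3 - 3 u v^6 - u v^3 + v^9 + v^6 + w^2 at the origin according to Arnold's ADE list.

E_{7}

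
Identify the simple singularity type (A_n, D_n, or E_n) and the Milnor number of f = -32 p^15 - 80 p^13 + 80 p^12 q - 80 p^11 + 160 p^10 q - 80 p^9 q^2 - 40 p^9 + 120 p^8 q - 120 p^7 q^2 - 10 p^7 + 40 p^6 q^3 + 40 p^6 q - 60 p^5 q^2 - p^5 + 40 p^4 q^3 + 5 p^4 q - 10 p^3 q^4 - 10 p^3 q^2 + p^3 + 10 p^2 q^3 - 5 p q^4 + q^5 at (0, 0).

The Hessian of f at 0 has rank 0. Corank 2; j^3 = p^3 is a perfect cube, so E-series; the 5-jet and mu = 8 give E_8.

Type E_8, Milnor number mu = 8.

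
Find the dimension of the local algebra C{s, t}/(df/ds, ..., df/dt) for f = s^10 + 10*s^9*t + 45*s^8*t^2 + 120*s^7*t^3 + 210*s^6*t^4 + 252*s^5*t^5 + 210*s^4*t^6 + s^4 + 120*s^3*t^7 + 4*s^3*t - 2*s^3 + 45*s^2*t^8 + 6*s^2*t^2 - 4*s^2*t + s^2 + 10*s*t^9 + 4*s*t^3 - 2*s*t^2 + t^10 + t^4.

The Hessian of f at 0 has rank 1. Corank 1: A-series; mu = 9 gives A_9.

9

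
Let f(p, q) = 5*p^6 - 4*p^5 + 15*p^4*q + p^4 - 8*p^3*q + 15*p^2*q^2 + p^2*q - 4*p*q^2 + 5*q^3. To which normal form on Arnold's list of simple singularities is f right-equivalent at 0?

The Hessian of f at 0 has rank 0. Corank 2; j^3 = q*(p^2 - 4*p*q + 5*q^2) splits into three distinct lines over C (the quadratic factor has nonzero discriminant), so D_4.

D_4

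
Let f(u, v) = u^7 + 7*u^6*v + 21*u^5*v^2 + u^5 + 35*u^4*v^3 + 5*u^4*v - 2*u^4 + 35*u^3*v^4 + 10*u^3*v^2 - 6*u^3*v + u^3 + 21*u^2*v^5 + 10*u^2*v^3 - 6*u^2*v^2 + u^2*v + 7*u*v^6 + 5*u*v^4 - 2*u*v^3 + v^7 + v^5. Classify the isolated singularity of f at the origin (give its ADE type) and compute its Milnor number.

Type D8, Milnor number mu = 8.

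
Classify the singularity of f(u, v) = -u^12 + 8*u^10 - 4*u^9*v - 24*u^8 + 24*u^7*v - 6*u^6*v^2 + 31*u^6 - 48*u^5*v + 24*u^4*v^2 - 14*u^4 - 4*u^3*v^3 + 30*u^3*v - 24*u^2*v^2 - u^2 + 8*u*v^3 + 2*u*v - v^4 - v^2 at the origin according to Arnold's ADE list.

A_3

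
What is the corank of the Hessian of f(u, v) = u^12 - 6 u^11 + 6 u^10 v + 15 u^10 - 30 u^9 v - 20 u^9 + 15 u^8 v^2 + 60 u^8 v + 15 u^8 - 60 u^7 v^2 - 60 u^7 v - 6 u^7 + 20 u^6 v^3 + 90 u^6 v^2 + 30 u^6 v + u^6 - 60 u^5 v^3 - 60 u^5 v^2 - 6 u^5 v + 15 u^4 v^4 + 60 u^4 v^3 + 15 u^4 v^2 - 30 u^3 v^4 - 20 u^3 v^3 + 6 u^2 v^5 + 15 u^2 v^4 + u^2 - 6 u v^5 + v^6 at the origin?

1

Hessian at 0 has rank 1.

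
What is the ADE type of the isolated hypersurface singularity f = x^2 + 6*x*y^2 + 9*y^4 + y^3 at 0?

A_2

The Hessian of f at 0 has rank 1. Corank 1: A-series; mu = 2 gives A_2.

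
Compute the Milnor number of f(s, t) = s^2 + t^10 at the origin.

9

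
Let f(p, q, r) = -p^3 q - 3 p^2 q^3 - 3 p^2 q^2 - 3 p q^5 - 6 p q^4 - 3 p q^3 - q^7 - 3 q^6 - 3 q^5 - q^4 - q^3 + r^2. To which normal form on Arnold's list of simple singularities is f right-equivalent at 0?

E7

The Hessian of f at 0 has rank 1. Corank 2; j^3 = -q^3 is a perfect cube, so E-series; the 4-jet and mu = 7 give E_7.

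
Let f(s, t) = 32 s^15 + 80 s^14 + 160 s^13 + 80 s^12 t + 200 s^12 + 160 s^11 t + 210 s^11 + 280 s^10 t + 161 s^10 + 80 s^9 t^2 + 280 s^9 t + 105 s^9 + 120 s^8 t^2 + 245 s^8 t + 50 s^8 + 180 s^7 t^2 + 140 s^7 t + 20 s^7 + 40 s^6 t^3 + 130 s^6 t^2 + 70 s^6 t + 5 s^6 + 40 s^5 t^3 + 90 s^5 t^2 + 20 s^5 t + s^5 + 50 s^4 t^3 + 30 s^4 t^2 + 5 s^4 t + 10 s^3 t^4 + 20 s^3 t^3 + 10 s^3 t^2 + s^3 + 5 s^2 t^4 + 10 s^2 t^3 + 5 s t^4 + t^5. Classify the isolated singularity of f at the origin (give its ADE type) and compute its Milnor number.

Type E_{8}, Milnor number mu = 8.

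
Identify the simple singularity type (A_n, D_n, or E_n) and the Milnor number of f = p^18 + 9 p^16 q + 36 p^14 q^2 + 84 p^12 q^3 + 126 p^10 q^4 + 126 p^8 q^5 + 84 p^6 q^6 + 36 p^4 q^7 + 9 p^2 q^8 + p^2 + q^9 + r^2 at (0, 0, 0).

The Hessian of f at 0 is [[2, 0, 0], [0, 0, 0], [0, 0, 2]] with rank 2, so corank 1. A Groebner basis of the Jacobian ideal J(f) in C{p,q,r} is {q^8, p, r}; counting standard monomials gives mu = 8. Corank 1: A-series; mu = 8 gives A_8.

Type A_8, Milnor number mu = 8.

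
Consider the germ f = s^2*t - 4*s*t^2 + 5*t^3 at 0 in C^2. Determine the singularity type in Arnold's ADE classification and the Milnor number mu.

Type D_4, Milnor number mu = 4.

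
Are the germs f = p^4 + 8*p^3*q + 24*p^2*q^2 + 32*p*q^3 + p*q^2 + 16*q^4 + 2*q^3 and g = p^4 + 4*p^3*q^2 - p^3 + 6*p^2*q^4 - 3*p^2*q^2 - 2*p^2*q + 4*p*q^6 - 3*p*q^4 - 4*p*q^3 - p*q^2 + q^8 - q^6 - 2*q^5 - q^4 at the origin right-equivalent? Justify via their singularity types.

Yes.

The Hessian of f at 0 has rank 0. Corank 2; j^3 = q^2*(p + 2*q) has shape L^2 M (L != M), so D-series; mu = 5 gives D_5. The Hessian of g at 0 has rank 0. Corank 2; j^3 = -p*(p + q)^2 has shape L^2 M (L != M), so D-series; mu = 5 gives D_5. Both have type D_5, hence right-equivalent.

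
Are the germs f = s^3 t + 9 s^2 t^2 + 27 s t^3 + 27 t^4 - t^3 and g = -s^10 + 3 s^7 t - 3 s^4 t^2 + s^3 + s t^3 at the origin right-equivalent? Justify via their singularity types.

The Hessian of f at 0 is [[0, 0], [0, 0]] with rank 0, so corank 2. A Groebner basis of the Jacobian ideal J(f) in C{s,t} is {s^3 - 27*s*t^2 - 3*t^2, s^2*t + 6*s*t^2, t^3}; counting standard monomials gives mu = 7. Corank 2; j^3 = -t^3 is a perfect cube, so E-series; the 4-jet and mu = 7 give E_7. The Hessian of g at 0 is [[0, 0], [0, 0]] with rank 0, so corank 2. A Groebner basis of the Jacobian ideal J(g) in C{s,t} is {s^3, s*t^2, 3*s^2 + t^3}; counting standard monomials gives mu = 7. Corank 2; j^3 = s^3 is a perfect cube, so E-series; the 4-jet and mu = 7 give E_7. Both have type E_7, hence right-equivalent.

Yes.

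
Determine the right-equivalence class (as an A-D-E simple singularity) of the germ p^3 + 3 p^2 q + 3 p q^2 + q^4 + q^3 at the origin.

E_{6}

The Hessian of f at 0 has rank 0. Corank 2; j^3 = (p + q)^3 is a perfect cube, so E-series; the 4-jet and mu = 6 give E_6.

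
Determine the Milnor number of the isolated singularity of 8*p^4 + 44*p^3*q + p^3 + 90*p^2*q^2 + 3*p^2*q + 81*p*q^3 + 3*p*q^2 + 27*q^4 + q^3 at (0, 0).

7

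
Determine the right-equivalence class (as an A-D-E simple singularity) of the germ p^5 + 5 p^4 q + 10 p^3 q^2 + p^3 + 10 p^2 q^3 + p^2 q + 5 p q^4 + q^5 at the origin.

The Hessian of f at 0 has rank 0. Corank 2; j^3 = p^2*(p + q) has shape L^2 M (L != M), so D-series; mu = 6 gives D_6.

D6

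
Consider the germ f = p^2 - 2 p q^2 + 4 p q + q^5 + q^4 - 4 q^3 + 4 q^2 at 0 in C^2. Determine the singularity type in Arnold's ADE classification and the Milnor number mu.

Type A4, Milnor number mu = 4.

The Hessian of f at 0 has rank 1. Corank 1: A-series; mu = 4 gives A_4.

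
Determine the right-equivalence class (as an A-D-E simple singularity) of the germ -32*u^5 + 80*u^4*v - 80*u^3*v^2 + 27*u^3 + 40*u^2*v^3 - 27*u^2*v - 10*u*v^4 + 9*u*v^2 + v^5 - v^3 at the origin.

The Hessian of f at 0 is [[0, 0], [0, 0]] with rank 0, so corank 2. A Groebner basis of the Jacobian ideal J(f) in C{u,v} is {v^5, u*v^3 - 3*v^4/8, u^2 - 2*u*v/3 + v^2/9}; counting standard monomials gives mu = 8. Corank 2; j^3 = (3*u - v)^3 is a perfect cube, so E-series; the 5-jet and mu = 8 give E_8.

E8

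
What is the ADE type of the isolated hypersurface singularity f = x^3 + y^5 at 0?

E_8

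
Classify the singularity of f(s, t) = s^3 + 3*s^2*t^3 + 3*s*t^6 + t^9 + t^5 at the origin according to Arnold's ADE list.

E_{8}

The Hessian of f at 0 has rank 0. Corank 2; j^3 = s^3 is a perfect cube, so E-series; the 5-jet and mu = 8 give E_8.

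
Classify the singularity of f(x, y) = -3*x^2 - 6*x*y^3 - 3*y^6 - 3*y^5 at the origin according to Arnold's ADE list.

The Hessian of f at 0 is [[-6, 0], [0, 0]] with rank 1, so corank 1. A Groebner basis of the Jacobian ideal J(f) in C{x,y} is {x + y^3, x^2, x*y}; counting standard monomials gives mu = 4. Corank 1: A-series; mu = 4 gives A_4.

A_4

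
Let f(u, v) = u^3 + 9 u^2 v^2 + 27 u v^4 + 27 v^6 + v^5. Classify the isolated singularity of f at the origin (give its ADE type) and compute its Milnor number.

Type E_8, Milnor number mu = 8.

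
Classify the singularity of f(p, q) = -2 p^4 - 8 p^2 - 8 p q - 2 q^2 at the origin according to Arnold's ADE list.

The Hessian of f at 0 has rank 1. Corank 1: A-series; mu = 3 gives A_3.

A3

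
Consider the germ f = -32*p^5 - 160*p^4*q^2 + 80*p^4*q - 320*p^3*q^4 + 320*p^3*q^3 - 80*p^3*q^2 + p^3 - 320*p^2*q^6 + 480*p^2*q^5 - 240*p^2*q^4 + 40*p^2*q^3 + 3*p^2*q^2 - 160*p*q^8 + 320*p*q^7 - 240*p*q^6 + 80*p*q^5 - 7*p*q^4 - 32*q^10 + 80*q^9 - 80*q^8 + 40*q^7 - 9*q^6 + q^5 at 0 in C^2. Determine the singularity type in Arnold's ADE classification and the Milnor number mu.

Type E_8, Milnor number mu = 8.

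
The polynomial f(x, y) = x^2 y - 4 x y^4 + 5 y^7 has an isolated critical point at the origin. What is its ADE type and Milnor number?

Type D_{8}, Milnor number mu = 8.

The Hessian of f at 0 has rank 0. Corank 2; j^3 = x^2*y has shape L^2 M (L != M), so D-series; mu = 8 gives D_8.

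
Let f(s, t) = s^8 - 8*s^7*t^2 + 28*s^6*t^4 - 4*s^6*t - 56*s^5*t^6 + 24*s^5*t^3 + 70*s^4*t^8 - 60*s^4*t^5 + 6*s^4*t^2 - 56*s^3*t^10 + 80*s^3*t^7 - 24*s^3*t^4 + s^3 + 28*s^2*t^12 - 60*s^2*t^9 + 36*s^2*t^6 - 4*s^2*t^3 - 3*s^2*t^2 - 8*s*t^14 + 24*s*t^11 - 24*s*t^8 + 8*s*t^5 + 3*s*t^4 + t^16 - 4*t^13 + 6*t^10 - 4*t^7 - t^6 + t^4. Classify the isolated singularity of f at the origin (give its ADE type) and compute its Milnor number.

Type E_6, Milnor number mu = 6.

The Hessian of f at 0 has rank 0. Corank 2; j^3 = s^3 is a perfect cube, so E-series; the 4-jet and mu = 6 give E_6.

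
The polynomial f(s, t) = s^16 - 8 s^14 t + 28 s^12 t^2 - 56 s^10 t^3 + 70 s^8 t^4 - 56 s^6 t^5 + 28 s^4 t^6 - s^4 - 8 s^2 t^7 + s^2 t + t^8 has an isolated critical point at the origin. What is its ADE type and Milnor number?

The Hessian of f at 0 is [[0, 0], [0, 0]] with rank 0, so corank 2. A Groebner basis of the Jacobian ideal J(f) in C{s,t} is {s^2/8 + t^7, s^3, s*t}; counting standard monomials gives mu = 9. Corank 2; j^3 = s^2*t has shape L^2 M (L != M), so D-series; mu = 9 gives D_9.

Type D9, Milnor number mu = 9.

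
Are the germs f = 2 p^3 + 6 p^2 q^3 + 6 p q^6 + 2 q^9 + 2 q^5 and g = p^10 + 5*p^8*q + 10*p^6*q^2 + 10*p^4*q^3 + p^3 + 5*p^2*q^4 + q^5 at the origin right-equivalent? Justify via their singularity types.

The Hessian of f at 0 is [[0, 0], [0, 0]] with rank 0, so corank 2. A Groebner basis of the Jacobian ideal J(f) in C{p,q} is {p^2/2 + p*q^3, q^4, p^3, p^2*q}; counting standard monomials gives mu = 8. Corank 2; j^3 = 2*p^3 is a perfect cube, so E-series; the 5-jet and mu = 8 give E_8. The Hessian of g at 0 is [[0, 0], [0, 0]] with rank 0, so corank 2. A Groebner basis of the Jacobian ideal J(g) in C{p,q} is {q^4, p^2}; counting standard monomials gives mu = 8. Corank 2; j^3 = p^3 is a perfect cube, so E-series; the 5-jet and mu = 8 give E_8. Both have type E_8, hence right-equivalent.

Yes.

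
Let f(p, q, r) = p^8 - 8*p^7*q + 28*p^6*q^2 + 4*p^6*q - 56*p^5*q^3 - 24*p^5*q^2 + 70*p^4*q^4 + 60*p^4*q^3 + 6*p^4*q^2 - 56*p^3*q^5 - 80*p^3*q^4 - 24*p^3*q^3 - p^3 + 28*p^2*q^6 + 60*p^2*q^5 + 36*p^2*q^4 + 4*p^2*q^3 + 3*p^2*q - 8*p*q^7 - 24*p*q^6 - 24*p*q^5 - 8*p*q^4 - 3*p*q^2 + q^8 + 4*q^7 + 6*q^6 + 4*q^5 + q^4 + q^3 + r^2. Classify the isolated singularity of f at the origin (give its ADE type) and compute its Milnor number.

The Hessian of f at 0 has rank 1. Corank 2; j^3 = -(p - q)^3 is a perfect cube, so E-series; the 4-jet and mu = 6 give E_6.

Type E_6, Milnor number mu = 6.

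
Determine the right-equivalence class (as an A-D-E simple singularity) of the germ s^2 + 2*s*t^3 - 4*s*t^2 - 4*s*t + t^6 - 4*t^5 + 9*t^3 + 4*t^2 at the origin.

A_{2}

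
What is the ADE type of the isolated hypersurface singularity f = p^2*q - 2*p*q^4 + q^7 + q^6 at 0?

D_{7}

The Hessian of f at 0 has rank 0. Corank 2; j^3 = p^2*q has shape L^2 M (L != M), so D-series; mu = 7 gives D_7.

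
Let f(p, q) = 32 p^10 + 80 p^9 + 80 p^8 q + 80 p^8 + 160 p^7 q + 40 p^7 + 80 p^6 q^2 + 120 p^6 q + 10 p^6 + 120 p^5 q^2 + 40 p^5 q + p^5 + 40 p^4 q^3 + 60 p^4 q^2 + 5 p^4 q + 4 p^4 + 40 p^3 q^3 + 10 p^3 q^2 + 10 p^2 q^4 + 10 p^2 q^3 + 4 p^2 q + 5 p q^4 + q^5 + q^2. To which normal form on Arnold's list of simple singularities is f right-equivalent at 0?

A4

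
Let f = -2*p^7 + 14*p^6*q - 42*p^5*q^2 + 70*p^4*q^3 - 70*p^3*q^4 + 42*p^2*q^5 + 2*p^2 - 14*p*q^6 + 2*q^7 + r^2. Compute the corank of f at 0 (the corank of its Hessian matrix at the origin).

1

The Hessian at 0 is [[4, 0, 0], [0, 0, 0], [0, 0, 2]] of rank 2; hence corank 1.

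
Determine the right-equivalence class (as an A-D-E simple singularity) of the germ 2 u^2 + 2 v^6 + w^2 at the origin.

A_5

The Hessian of f at 0 has rank 2. Corank 1: A-series; mu = 5 gives A_5.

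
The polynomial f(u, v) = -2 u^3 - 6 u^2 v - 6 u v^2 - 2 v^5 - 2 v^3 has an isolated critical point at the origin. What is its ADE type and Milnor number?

Type E8, Milnor number mu = 8.

The Hessian of f at 0 is [[0, 0], [0, 0]] with rank 0, so corank 2. A Groebner basis of the Jacobian ideal J(f) in C{u,v} is {v^4, u^2 + 2*u*v + v^2}; counting standard monomials gives mu = 8. Corank 2; j^3 = -2*(u + v)^3 is a perfect cube, so E-series; the 5-jet and mu = 8 give E_8.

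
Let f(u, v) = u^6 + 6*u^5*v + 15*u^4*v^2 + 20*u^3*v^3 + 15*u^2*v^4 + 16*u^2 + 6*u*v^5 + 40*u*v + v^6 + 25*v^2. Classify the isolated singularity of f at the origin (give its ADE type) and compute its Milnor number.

The Hessian of f at 0 has rank 1. Corank 1: A-series; mu = 5 gives A_5.

Type A5, Milnor number mu = 5.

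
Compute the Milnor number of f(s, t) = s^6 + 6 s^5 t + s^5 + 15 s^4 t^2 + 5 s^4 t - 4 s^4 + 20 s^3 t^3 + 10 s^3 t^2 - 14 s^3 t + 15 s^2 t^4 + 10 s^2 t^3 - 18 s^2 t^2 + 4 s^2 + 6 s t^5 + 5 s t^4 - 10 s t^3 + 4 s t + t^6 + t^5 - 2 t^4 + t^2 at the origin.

The Hessian of f at 0 has rank 1. Corank 1: A-series; mu = 4 gives A_4.

4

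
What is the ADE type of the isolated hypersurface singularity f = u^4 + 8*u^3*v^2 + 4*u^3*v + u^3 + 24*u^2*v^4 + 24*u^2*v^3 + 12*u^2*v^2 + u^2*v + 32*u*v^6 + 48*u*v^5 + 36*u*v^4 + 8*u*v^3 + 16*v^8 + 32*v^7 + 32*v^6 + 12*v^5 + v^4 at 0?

D_{5}

The Hessian of f at 0 has rank 0. Corank 2; j^3 = u^2*(u + v) has shape L^2 M (L != M), so D-series; mu = 5 gives D_5.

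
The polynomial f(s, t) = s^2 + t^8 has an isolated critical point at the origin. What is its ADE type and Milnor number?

Type A_7, Milnor number mu = 7.

The Hessian of f at 0 has rank 1. Corank 1: A-series; mu = 7 gives A_7.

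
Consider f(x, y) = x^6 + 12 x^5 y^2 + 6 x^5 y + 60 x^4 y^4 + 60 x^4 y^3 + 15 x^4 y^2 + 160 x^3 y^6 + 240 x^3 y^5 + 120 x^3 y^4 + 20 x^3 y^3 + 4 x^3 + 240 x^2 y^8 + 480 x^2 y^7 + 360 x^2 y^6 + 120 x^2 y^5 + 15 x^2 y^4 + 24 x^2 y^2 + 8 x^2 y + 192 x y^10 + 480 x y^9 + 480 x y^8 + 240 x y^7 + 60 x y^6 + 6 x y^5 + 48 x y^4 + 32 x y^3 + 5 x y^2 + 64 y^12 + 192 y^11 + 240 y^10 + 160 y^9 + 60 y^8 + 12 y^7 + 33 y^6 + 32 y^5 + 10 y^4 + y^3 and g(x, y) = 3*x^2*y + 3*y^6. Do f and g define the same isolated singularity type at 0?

The Hessian of f at 0 is [[0, 0], [0, 0]] with rank 0, so corank 2. A Groebner basis of the Jacobian ideal J(f) in C{x,y} is {-x^2/4 - 3*x*y/8 + y^4 - y^3/4 - y^2/8, x^3 + 3*x^2/8 + 1033*x*y/16 + 257*y^3/2 + 515*y^2/16, x^2*y - x^2/2 - 521*x*y/12 - 1033*y^3/12 - 259*y^2/12, x^2/2 + x*y^2 + 3*x*y/4 + y^3 + y^2/4}; counting standard monomials gives mu = 7. Corank 2; j^3 = (x + y)*(2*x + y)^2 has shape L^2 M (L != M), so D-series; mu = 7 gives D_7. The Hessian of g at 0 is [[0, 0], [0, 0]] with rank 0, so corank 2. A Groebner basis of the Jacobian ideal J(g) in C{x,y} is {x^2/6 + y^5, x^3, x*y}; counting standard monomials gives mu = 7. Corank 2; j^3 = 3*x^2*y has shape L^2 M (L != M), so D-series; mu = 7 gives D_7. Both have type D_7, hence right-equivalent.

Yes.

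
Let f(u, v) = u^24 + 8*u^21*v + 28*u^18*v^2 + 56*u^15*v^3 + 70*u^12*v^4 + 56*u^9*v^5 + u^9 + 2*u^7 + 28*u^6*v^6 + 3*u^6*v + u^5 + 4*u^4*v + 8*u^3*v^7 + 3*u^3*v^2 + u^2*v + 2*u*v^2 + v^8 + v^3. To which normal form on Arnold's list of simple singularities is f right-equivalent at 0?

The Hessian of f at 0 has rank 0. Corank 2; j^3 = v*(u + v)^2 has shape L^2 M (L != M), so D-series; mu = 9 gives D_9.

D_9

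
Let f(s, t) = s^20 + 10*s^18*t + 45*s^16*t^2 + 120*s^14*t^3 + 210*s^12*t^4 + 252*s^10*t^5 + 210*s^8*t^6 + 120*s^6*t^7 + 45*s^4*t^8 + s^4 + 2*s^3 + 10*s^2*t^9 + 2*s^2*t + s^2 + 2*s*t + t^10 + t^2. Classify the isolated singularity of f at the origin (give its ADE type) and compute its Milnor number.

Type A_9, Milnor number mu = 9.

The Hessian of f at 0 has rank 1. Corank 1: A-series; mu = 9 gives A_9.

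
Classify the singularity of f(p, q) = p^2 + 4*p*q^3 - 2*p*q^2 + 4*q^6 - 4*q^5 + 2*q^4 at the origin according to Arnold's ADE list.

A_{3}

The Hessian of f at 0 has rank 1. Corank 1: A-series; mu = 3 gives A_3.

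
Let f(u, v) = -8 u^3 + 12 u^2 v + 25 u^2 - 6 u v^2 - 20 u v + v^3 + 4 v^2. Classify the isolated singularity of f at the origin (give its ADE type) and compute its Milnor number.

Type A_2, Milnor number mu = 2.

The Hessian of f at 0 has rank 1. Corank 1: A-series; mu = 2 gives A_2.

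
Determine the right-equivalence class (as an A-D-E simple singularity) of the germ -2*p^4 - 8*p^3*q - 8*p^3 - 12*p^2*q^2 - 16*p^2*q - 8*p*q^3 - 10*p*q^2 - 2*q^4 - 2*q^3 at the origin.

D_{5}

The Hessian of f at 0 is [[0, 0], [0, 0]] with rank 0, so corank 2. A Groebner basis of the Jacobian ideal J(f) in C{p,q} is {p*q^2 + 2*p*q + q^2, -4*p*q + q^3 - 2*q^2, p^2 + 3*p*q/2 + q^2/2}; counting standard monomials gives mu = 5. Corank 2; j^3 = -2*(p + q)*(2*p + q)^2 has shape L^2 M (L != M), so D-series; mu = 5 gives D_5.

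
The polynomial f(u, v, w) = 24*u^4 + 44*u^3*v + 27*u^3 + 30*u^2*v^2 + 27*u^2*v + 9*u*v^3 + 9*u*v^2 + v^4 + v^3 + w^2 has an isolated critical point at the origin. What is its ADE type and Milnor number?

Type E7, Milnor number mu = 7.

The Hessian of f at 0 is [[0, 0, 0], [0, 0, 0], [0, 0, 2]] with rank 1, so corank 2. A Groebner basis of the Jacobian ideal J(f) in C{u,v,w} is {19683*u^2/4 + 6561*u*v/2 + v^4 + 27*v^3/4 + 2187*v^2/4, u^3 + 135*u^2/4 + 45*u*v/2 + v^3/12 + 15*v^2/4, u^2*v - 243*u^2/4 - 81*u*v/2 - 7*v^3/36 - 27*v^2/4, 81*u^2 + u*v^2 + 54*u*v + 4*v^3/9 + 9*v^2, w}; counting standard monomials gives mu = 7. Corank 2; j^3 = (3*u + v)^3 is a perfect cube, so E-series; the 4-jet and mu = 7 give E_7.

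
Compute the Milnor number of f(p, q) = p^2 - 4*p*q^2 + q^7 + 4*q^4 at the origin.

6

The Hessian of f at 0 is [[2, 0], [0, 0]] with rank 1, so corank 1. A Groebner basis of the Jacobian ideal J(f) in C{p,q} is {p^3, -p/2 + q^2}; counting standard monomials gives mu = 6. Corank 1: A-series; mu = 6 gives A_6.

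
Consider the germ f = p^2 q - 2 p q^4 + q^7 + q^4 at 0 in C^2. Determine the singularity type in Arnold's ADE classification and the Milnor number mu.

Type D_5, Milnor number mu = 5.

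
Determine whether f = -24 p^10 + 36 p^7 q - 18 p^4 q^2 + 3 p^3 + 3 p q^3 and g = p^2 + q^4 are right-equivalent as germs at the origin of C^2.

No.

The Hessian of f at 0 is [[0, 0], [0, 0]] with rank 0, so corank 2. A Groebner basis of the Jacobian ideal J(f) in C{p,q} is {p^3, p*q^2, 3*p^2 + q^3}; counting standard monomials gives mu = 7. Corank 2; j^3 = 3*p^3 is a perfect cube, so E-series; the 4-jet and mu = 7 give E_7. The Hessian of g at 0 is [[2, 0], [0, 0]] with rank 1, so corank 1. A Groebner basis of the Jacobian ideal J(g) in C{p,q} is {q^3, p}; counting standard monomials gives mu = 3. Corank 1: A-series; mu = 3 gives A_3. f is E_7 but g is A_3, hence not right-equivalent.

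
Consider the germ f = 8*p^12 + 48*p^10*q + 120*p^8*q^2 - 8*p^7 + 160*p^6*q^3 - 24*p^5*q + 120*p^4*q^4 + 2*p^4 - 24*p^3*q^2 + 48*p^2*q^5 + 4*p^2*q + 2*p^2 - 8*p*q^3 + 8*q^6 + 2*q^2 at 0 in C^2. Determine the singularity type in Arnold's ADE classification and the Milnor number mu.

Type A1, Milnor number mu = 1.

The Hessian of f at 0 is [[4, 0], [0, 4]] with rank 2, so corank 0. A Groebner basis of the Jacobian ideal J(f) in C{p,q} is {p, q}; counting standard monomials gives mu = 1. Corank 0: nondegenerate Morse point, so A_1.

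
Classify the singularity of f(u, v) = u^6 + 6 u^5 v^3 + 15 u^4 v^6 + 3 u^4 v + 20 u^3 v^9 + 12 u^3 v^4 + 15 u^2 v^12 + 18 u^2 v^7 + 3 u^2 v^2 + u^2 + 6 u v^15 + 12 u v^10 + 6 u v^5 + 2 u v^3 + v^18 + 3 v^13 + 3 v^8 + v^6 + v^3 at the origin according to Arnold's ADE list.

A_{2}

The Hessian of f at 0 is [[2, 0], [0, 0]] with rank 1, so corank 1. A Groebner basis of the Jacobian ideal J(f) in C{u,v} is {v^2, u}; counting standard monomials gives mu = 2. Corank 1: A-series; mu = 2 gives A_2.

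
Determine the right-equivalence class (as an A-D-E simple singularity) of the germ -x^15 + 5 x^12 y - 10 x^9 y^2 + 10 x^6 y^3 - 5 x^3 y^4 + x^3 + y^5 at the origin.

E_8

The Hessian of f at 0 is [[0, 0], [0, 0]] with rank 0, so corank 2. A Groebner basis of the Jacobian ideal J(f) in C{x,y} is {y^4, x^2}; counting standard monomials gives mu = 8. Corank 2; j^3 = x^3 is a perfect cube, so E-series; the 5-jet and mu = 8 give E_8.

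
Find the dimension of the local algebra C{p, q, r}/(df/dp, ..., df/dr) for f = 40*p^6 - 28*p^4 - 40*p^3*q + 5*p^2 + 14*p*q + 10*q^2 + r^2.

The Hessian of f at 0 has rank 3. Corank 0: nondegenerate Morse point, so A_1.

1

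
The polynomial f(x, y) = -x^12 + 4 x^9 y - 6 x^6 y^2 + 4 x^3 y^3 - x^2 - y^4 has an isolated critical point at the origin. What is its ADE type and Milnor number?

The Hessian of f at 0 is [[-2, 0], [0, 0]] with rank 1, so corank 1. A Groebner basis of the Jacobian ideal J(f) in C{x,y} is {y^3, x}; counting standard monomials gives mu = 3. Corank 1: A-series; mu = 3 gives A_3.

Type A_{3}, Milnor number mu = 3.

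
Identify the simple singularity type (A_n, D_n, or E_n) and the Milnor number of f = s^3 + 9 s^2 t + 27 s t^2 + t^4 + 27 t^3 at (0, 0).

The Hessian of f at 0 has rank 0. Corank 2; j^3 = (s + 3*t)^3 is a perfect cube, so E-series; the 4-jet and mu = 6 give E_6.

Type E6, Milnor number mu = 6.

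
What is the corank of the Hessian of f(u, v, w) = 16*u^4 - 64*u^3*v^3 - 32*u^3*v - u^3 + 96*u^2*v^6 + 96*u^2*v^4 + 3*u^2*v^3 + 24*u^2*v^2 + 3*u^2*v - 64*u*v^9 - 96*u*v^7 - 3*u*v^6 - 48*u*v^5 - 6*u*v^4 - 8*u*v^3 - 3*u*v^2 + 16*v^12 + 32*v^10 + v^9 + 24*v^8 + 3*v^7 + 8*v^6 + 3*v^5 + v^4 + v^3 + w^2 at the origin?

2

The Hessian at 0 is [[0, 0, 0], [0, 0, 0], [0, 0, 2]] of rank 1; hence corank 2.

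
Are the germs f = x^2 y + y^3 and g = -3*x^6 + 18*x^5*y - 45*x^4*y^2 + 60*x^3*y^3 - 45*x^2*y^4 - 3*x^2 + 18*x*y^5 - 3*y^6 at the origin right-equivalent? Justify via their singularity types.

The Hessian of f at 0 has rank 0. Corank 2; j^3 = y*(x^2 + y^2) splits into three distinct lines over C (the quadratic factor has nonzero discriminant), so D_4. The Hessian of g at 0 has rank 1. Corank 1: A-series; mu = 5 gives A_5. f is D_4 but g is A_5, hence not right-equivalent.

No.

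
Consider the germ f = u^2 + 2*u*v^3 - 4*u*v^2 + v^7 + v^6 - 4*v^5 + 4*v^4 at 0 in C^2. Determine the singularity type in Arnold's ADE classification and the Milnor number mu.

Type A_6, Milnor number mu = 6.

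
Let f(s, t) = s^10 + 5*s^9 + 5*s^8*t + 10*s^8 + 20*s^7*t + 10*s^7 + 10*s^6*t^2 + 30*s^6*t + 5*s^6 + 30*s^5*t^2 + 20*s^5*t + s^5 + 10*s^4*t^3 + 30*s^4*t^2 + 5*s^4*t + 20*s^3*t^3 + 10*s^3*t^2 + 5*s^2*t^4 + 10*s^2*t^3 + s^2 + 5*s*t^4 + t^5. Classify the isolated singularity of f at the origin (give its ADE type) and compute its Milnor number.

The Hessian of f at 0 is [[2, 0], [0, 0]] with rank 1, so corank 1. A Groebner basis of the Jacobian ideal J(f) in C{s,t} is {t^4, s}; counting standard monomials gives mu = 4. Corank 1: A-series; mu = 4 gives A_4.

Type A_{4}, Milnor number mu = 4.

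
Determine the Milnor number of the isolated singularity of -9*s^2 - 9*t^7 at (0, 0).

6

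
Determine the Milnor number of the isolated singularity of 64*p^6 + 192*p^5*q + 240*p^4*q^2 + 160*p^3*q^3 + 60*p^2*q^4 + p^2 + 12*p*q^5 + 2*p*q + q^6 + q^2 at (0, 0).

5

The Hessian of f at 0 has rank 1. Corank 1: A-series; mu = 5 gives A_5.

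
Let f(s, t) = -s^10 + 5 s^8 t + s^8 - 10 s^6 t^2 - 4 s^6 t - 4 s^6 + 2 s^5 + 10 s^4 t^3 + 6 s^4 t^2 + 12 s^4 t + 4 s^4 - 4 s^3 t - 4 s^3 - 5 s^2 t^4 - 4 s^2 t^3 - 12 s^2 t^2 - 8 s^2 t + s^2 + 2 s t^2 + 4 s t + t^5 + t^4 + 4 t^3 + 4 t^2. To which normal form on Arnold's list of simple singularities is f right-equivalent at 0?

The Hessian of f at 0 has rank 1. Corank 1: A-series; mu = 4 gives A_4.

A4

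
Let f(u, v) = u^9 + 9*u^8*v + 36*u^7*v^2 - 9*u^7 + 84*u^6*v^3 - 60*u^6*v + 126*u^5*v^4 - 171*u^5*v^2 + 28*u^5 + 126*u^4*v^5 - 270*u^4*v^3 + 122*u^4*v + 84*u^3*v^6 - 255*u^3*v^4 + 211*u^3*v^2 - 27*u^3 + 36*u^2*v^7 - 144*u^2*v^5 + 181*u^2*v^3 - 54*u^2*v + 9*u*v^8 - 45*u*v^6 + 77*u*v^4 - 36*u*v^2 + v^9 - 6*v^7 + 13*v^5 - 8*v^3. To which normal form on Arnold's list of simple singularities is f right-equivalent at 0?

E_{8}

The Hessian of f at 0 is [[0, 0], [0, 0]] with rank 0, so corank 2. A Groebner basis of the Jacobian ideal J(f) in C{u,v} is {-729*u^2/2 + u*v^3 - 486*u*v - 162*v^2, 486*u^2 + 648*u*v + v^4 + 216*v^2, u^3 - 4*u*v^2/3 - 16*v^3/27, u^2*v + 4*u*v^2/3 + 4*v^3/9}; counting standard monomials gives mu = 8. Corank 2; j^3 = -(3*u + 2*v)^3 is a perfect cube, so E-series; the 5-jet and mu = 8 give E_8.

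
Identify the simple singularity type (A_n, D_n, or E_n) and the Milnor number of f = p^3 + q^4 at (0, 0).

The Hessian of f at 0 has rank 0. Corank 2; j^3 = p^3 is a perfect cube, so E-series; the 4-jet and mu = 6 give E_6.

Type E_{6}, Milnor number mu = 6.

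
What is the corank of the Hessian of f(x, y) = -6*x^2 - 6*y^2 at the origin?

Hessian at 0 has rank 2.

0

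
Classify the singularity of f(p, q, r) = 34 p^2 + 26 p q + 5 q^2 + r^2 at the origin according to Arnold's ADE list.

The Hessian of f at 0 is [[68, 26, 0], [26, 10, 0], [0, 0, 2]] with rank 3, so corank 0. A Groebner basis of the Jacobian ideal J(f) in C{p,q,r} is {p, q, r}; counting standard monomials gives mu = 1. Corank 0: nondegenerate Morse point, so A_1.

A_1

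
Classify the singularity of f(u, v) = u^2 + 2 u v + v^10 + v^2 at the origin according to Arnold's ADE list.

A_{9}

The Hessian of f at 0 is [[2, 2], [2, 2]] with rank 1, so corank 1. A Groebner basis of the Jacobian ideal J(f) in C{u,v} is {v^9, u + v}; counting standard monomials gives mu = 9. Corank 1: A-series; mu = 9 gives A_9.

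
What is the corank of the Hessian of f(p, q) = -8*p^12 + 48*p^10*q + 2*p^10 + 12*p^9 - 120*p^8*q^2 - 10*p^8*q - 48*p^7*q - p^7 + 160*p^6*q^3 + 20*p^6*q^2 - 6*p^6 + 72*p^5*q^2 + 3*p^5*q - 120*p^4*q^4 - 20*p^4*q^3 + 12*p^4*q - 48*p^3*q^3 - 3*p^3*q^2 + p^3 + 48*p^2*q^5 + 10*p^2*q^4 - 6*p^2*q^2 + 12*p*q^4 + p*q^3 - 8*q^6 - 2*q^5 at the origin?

Hessian at 0 has rank 0.

2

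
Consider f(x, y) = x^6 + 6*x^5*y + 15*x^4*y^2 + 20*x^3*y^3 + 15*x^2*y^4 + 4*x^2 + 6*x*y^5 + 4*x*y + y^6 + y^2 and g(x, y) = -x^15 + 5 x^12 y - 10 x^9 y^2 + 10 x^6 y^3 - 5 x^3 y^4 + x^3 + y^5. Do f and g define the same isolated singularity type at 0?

The Hessian of f at 0 has rank 1. Corank 1: A-series; mu = 5 gives A_5. The Hessian of g at 0 has rank 0. Corank 2; j^3 = x^3 is a perfect cube, so E-series; the 5-jet and mu = 8 give E_8. f is A_5 but g is E_8, hence not right-equivalent.

No.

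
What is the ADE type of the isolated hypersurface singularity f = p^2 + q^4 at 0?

A_3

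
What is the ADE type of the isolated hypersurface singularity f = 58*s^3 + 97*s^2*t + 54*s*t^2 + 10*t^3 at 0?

D_{4}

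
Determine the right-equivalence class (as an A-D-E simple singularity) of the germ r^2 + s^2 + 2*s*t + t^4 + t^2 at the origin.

A_3

The Hessian of f at 0 has rank 2. Corank 1: A-series; mu = 3 gives A_3.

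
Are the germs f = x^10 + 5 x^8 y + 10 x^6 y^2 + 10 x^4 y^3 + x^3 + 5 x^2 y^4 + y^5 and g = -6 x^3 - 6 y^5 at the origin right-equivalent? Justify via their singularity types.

Yes.

The Hessian of f at 0 is [[0, 0], [0, 0]] with rank 0, so corank 2. A Groebner basis of the Jacobian ideal J(f) in C{x,y} is {y^4, x^2}; counting standard monomials gives mu = 8. Corank 2; j^3 = x^3 is a perfect cube, so E-series; the 5-jet and mu = 8 give E_8. The Hessian of g at 0 is [[0, 0], [0, 0]] with rank 0, so corank 2. A Groebner basis of the Jacobian ideal J(g) in C{x,y} is {y^4, x^2}; counting standard monomials gives mu = 8. Corank 2; j^3 = -6*x^3 is a perfect cube, so E-series; the 5-jet and mu = 8 give E_8. Both have type E_8, hence right-equivalent.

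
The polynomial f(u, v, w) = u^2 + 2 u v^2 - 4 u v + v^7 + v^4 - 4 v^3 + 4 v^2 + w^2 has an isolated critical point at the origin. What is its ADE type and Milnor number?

Type A6, Milnor number mu = 6.

The Hessian of f at 0 has rank 2. Corank 1: A-series; mu = 6 gives A_6.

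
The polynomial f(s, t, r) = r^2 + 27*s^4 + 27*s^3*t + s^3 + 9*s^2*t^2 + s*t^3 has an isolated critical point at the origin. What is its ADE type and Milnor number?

Type E_{7}, Milnor number mu = 7.

The Hessian of f at 0 is [[0, 0, 0], [0, 0, 0], [0, 0, 2]] with rank 1, so corank 2. A Groebner basis of the Jacobian ideal J(f) in C{s,t,r} is {s^2/3 + t^4 + t^3/9, s^3, s^2*t - s^2/9 - t^3/27, 2*s^2/3 + s*t^2 + 2*t^3/9, r}; counting standard monomials gives mu = 7. Corank 2; j^3 = s^3 is a perfect cube, so E-series; the 4-jet and mu = 7 give E_7.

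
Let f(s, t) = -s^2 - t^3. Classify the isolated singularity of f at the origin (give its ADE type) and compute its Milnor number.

Type A_{2}, Milnor number mu = 2.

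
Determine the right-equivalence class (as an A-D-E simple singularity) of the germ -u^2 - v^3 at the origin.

The Hessian of f at 0 is [[-2, 0], [0, 0]] with rank 1, so corank 1. A Groebner basis of the Jacobian ideal J(f) in C{u,v} is {v^2, u}; counting standard monomials gives mu = 2. Corank 1: A-series; mu = 2 gives A_2.

A_2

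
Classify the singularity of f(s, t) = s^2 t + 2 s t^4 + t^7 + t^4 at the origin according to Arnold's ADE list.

The Hessian of f at 0 has rank 0. Corank 2; j^3 = s^2*t has shape L^2 M (L != M), so D-series; mu = 5 gives D_5.

D_{5}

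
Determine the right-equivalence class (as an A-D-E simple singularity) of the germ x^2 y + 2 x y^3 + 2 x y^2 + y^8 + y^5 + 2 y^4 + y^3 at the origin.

The Hessian of f at 0 has rank 0. Corank 2; j^3 = y*(x + y)^2 has shape L^2 M (L != M), so D-series; mu = 9 gives D_9.

D_9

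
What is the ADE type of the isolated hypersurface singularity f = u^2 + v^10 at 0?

A_{9}

The Hessian of f at 0 is [[2, 0], [0, 0]] with rank 1, so corank 1. A Groebner basis of the Jacobian ideal J(f) in C{u,v} is {v^9, u}; counting standard monomials gives mu = 9. Corank 1: A-series; mu = 9 gives A_9.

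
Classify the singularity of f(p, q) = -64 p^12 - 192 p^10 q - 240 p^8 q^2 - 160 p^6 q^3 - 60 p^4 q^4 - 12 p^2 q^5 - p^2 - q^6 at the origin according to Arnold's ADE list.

A_{5}

The Hessian of f at 0 has rank 1. Corank 1: A-series; mu = 5 gives A_5.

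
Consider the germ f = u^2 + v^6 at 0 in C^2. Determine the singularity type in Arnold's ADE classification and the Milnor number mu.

Type A5, Milnor number mu = 5.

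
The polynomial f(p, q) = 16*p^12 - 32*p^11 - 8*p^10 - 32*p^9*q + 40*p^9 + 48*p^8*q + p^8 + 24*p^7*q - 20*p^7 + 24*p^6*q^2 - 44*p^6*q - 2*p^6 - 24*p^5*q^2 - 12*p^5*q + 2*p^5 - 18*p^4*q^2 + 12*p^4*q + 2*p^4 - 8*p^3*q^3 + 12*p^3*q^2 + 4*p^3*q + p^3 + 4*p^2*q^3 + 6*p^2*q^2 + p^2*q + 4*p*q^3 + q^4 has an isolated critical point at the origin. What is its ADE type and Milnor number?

Type D_{5}, Milnor number mu = 5.

The Hessian of f at 0 is [[0, 0], [0, 0]] with rank 0, so corank 2. A Groebner basis of the Jacobian ideal J(f) in C{p,q} is {p*q^2, -p*q/4 + q^3, p^2 + p*q}; counting standard monomials gives mu = 5. Corank 2; j^3 = p^2*(p + q) has shape L^2 M (L != M), so D-series; mu = 5 gives D_5.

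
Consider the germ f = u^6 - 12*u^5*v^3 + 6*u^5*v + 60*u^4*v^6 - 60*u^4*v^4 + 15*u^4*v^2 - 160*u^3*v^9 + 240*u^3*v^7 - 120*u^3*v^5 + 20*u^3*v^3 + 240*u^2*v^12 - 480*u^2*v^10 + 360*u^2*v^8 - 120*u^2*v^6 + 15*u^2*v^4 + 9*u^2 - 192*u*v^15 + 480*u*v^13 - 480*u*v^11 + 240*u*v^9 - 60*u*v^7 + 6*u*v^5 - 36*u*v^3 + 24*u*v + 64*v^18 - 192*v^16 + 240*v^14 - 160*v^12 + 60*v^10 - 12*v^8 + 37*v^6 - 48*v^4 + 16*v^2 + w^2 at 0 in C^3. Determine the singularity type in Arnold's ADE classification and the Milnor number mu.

Type A_5, Milnor number mu = 5.

The Hessian of f at 0 is [[18, 24, 0], [24, 32, 0], [0, 0, 2]] with rank 2, so corank 1. A Groebner basis of the Jacobian ideal J(f) in C{u,v,w} is {u*v^2 + 2*u/3 + 8*v/9, -u/2 + v^3 - 2*v/3, u^2 + 8*u*v/3 + 16*v^2/9, w}; counting standard monomials gives mu = 5. Corank 1: A-series; mu = 5 gives A_5.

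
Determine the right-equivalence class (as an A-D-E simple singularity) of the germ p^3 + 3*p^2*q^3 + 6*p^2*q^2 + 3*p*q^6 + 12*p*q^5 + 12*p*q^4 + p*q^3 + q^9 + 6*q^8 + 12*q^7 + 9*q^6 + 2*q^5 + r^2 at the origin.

E7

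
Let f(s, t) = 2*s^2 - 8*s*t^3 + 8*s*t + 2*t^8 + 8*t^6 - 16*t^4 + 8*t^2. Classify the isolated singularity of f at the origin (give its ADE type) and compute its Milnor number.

Type A_7, Milnor number mu = 7.

The Hessian of f at 0 is [[4, 8], [8, 16]] with rank 1, so corank 1. A Groebner basis of the Jacobian ideal J(f) in C{s,t} is {s^3 - 12*s*t^2 - 8*s - 16*t, s^2*t + 4*s*t^2 + 2*s + 4*t, -s/2 + t^3 - t}; counting standard monomials gives mu = 7. Corank 1: A-series; mu = 7 gives A_7.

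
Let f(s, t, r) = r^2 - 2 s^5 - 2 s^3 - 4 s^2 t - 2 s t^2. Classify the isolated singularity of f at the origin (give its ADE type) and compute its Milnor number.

The Hessian of f at 0 has rank 1. Corank 2; j^3 = -2*s*(s + t)^2 has shape L^2 M (L != M), so D-series; mu = 6 gives D_6.

Type D_6, Milnor number mu = 6.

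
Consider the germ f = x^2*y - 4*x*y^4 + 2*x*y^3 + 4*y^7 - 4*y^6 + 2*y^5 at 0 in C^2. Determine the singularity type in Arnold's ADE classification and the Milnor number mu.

The Hessian of f at 0 has rank 0. Corank 2; j^3 = x^2*y has shape L^2 M (L != M), so D-series; mu = 6 gives D_6.

Type D_6, Milnor number mu = 6.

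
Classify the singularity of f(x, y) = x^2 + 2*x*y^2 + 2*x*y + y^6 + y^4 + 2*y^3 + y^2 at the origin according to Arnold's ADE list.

The Hessian of f at 0 is [[2, 2], [2, 2]] with rank 1, so corank 1. A Groebner basis of the Jacobian ideal J(f) in C{x,y} is {x^3 + 3*x^2 + 5*x*y - 2*x - 2*y, x^2*y - 2*x^2 - 3*x*y + x + y, x + y^2 + y}; counting standard monomials gives mu = 5. Corank 1: A-series; mu = 5 gives A_5.

A5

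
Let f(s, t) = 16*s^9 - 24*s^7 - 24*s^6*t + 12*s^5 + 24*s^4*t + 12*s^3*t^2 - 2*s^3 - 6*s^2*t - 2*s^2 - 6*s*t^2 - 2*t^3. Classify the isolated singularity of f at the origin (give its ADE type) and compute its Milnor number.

Type A_{2}, Milnor number mu = 2.

The Hessian of f at 0 has rank 1. Corank 1: A-series; mu = 2 gives A_2.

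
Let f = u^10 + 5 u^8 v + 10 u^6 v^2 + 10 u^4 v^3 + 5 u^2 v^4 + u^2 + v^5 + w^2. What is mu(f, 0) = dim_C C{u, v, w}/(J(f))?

4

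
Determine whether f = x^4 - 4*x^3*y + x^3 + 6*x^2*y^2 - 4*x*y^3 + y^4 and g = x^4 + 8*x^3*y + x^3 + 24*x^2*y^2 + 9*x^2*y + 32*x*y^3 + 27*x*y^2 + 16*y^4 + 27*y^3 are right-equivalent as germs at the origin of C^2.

Yes.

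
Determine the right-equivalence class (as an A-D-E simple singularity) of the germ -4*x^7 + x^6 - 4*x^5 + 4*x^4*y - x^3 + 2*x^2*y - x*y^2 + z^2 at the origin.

The Hessian of f at 0 has rank 1. Corank 2; j^3 = -x*(x - y)^2 has shape L^2 M (L != M), so D-series; mu = 7 gives D_7.

D_7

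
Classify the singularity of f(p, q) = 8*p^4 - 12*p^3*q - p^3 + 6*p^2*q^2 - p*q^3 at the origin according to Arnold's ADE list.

E7

The Hessian of f at 0 is [[0, 0], [0, 0]] with rank 0, so corank 2. A Groebner basis of the Jacobian ideal J(f) in C{p,q} is {3*p^2/4 + q^4 + q^3/4, p^3, p^2*q - p^2/4 - q^3/12, -p^2 + p*q^2 - q^3/3}; counting standard monomials gives mu = 7. Corank 2; j^3 = -p^3 is a perfect cube, so E-series; the 4-jet and mu = 7 give E_7.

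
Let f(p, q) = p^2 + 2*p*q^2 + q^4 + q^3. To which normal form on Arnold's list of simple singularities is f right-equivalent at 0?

A2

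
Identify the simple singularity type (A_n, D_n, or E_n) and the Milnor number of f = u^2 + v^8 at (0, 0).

Type A7, Milnor number mu = 7.

The Hessian of f at 0 has rank 1. Corank 1: A-series; mu = 7 gives A_7.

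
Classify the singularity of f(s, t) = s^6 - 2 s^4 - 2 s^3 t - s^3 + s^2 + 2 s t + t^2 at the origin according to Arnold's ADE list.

A_{2}

The Hessian of f at 0 is [[2, 2], [2, 2]] with rank 1, so corank 1. A Groebner basis of the Jacobian ideal J(f) in C{s,t} is {t^2, s + t}; counting standard monomials gives mu = 2. Corank 1: A-series; mu = 2 gives A_2.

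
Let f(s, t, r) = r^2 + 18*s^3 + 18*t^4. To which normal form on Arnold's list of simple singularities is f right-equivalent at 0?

E_{6}

The Hessian of f at 0 is [[0, 0, 0], [0, 0, 0], [0, 0, 2]] with rank 1, so corank 2. A Groebner basis of the Jacobian ideal J(f) in C{s,t,r} is {t^3, s^2, r}; counting standard monomials gives mu = 6. Corank 2; j^3 = 18*s^3 is a perfect cube, so E-series; the 4-jet and mu = 6 give E_6.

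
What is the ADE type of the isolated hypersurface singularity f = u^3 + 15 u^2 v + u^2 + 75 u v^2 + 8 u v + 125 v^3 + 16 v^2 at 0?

A_{2}

The Hessian of f at 0 has rank 1. Corank 1: A-series; mu = 2 gives A_2.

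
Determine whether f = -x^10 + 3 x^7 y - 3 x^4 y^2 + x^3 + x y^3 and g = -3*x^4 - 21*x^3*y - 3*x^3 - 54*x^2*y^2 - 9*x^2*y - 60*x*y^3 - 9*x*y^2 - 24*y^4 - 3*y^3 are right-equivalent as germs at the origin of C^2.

The Hessian of f at 0 has rank 0. Corank 2; j^3 = x^3 is a perfect cube, so E-series; the 4-jet and mu = 7 give E_7. The Hessian of g at 0 has rank 0. Corank 2; j^3 = -3*(x + y)^3 is a perfect cube, so E-series; the 4-jet and mu = 7 give E_7. Both have type E_7, hence right-equivalent.

Yes.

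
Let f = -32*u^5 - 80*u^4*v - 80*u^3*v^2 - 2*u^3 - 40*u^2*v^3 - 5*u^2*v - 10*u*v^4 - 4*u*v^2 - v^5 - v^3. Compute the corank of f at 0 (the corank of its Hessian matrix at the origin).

2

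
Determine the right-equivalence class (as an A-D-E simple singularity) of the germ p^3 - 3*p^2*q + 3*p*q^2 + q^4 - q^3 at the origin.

The Hessian of f at 0 has rank 0. Corank 2; j^3 = (p - q)^3 is a perfect cube, so E-series; the 4-jet and mu = 6 give E_6.

E_6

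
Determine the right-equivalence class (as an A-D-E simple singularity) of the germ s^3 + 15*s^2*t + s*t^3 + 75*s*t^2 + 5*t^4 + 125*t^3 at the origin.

E_7

The Hessian of f at 0 has rank 0. Corank 2; j^3 = (s + 5*t)^3 is a perfect cube, so E-series; the 4-jet and mu = 7 give E_7.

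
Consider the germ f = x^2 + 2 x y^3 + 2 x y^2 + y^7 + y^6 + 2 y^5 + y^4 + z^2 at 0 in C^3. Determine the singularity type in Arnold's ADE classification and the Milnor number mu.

The Hessian of f at 0 is [[2, 0, 0], [0, 0, 0], [0, 0, 2]] with rank 2, so corank 1. A Groebner basis of the Jacobian ideal J(f) in C{x,y,z} is {x^3, x^2*y - x^2/2 - x*y/2 + x/2 + y^2/2, x^2/2 + x*y^2 - x*y/2 + x/2 + y^2/2, x + y^3 + y^2, z}; counting standard monomials gives mu = 6. Corank 1: A-series; mu = 6 gives A_6.

Type A_6, Milnor number mu = 6.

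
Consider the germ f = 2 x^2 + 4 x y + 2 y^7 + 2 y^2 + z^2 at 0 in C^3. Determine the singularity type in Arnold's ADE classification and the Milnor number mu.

Type A6, Milnor number mu = 6.

The Hessian of f at 0 has rank 2. Corank 1: A-series; mu = 6 gives A_6.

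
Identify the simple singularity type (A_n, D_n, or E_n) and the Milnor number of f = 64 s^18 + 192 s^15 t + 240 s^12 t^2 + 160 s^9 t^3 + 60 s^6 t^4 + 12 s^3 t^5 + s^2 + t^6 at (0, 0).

Type A_{5}, Milnor number mu = 5.

The Hessian of f at 0 is [[2, 0], [0, 0]] with rank 1, so corank 1. A Groebner basis of the Jacobian ideal J(f) in C{s,t} is {t^5, s}; counting standard monomials gives mu = 5. Corank 1: A-series; mu = 5 gives A_5.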